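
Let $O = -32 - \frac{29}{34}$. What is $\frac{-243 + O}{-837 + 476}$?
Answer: $\frac{9379}{12274} \approx 0.76414$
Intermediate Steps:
$O = - \frac{1117}{34}$ ($O = -32 - \frac{29}{34} = - \frac{1117}{34} \approx -32.853$)
$\frac{-243 + O}{-837 + 476} = \frac{-243 - \frac{1117}{34}}{-837 + 476} = - \frac{9379}{34 \left(-361\right)} = \left(- \frac{9379}{34}\right) \left(- \frac{1}{361}\right) = \frac{9379}{12274}$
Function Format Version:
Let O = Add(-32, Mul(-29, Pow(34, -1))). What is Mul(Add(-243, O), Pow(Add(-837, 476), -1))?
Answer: Rational(9379, 12274) ≈ 0.76414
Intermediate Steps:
O = Rational(-1117, 34) (O = Add(-32, Mul(-29, Rational(1, 34))) = Add(-32, Rational(-29, 34)) = Rational(-1117, 34) ≈ -32.853)
Mul(Add(-243, O), Pow(Add(-837, 476), -1)) = Mul(Add(-243, Rational(-1117, 34)), Pow(Add(-837, 476), -1)) = Mul(Rational(-9379, 34), Pow(-361, -1)) = Mul(Rational(-9379, 34), Rational(-1, 361)) = Rational(9379, 12274)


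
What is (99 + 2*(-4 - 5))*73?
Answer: 5913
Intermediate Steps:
(99 + 2*(-4 - 5))*73 = (99 + 2*(-9))*73 = (99 - 18)*73 = 81*73 = 5913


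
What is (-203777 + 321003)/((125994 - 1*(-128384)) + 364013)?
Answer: 117226/618391 ≈ 0.18957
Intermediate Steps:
(-203777 + 321003)/((125994 - 1*(-128384)) + 364013) = 117226/((125994 + 128384) + 364013) = 117226/(254378 + 364013) = 117226/618391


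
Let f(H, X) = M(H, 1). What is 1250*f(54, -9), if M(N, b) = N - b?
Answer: 66250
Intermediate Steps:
f(H, X) = -1 + H (f(H, X) = H - 1*1 = H - 1 = -1 + H)
1250*f(54, -9) = 1250*(-1 + 54) = 1250*53 = 66250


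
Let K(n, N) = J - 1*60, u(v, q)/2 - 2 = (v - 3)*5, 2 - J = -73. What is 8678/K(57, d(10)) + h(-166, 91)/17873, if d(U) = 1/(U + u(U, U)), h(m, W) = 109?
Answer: 155103529/268095 ≈ 578.54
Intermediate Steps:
J = 75 (J = 2 - 1*(-73) = 2 + 73 = 75)
u(v, q) = -26 + 10*v (u(v, q) = 4 + 2*((v - 3)*5) = 4 + 2*((-3 + v)*5) = 4 + 2*(-15 + 5*v) = 4 + (-30 + 10*v) = -26 + 10*v)
d(U) = 1/(-26 + 11*U) (d(U) = 1/(U + (-26 + 10*U)) = 1/(-26 + 11*U))
K(n, N) = 15 (K(n, N) = 75 - 1*60 = 75 - 60 = 15)
8678/K(57, d(10)) + h(-166, 91)/17873 = 8678/15 + 109/17873 = 155103529/268095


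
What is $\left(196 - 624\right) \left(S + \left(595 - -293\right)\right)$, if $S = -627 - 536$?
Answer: $117700$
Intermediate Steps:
$S = -1163$ ($S = -627 - 536 = -1163$)
$\left(196 - 624\right) \left(S + \left(595 - -293\right)\right) = \left(196 - 624\right) \left(-1163 + \left(595 - -293\right)\right) = \left(196 - 624\right) \left(-1163 + \left(595 + 293\right)\right) = - 428 \left(-1163 + 888\right) = \left(-428\right) \left(-275\right) = 117700$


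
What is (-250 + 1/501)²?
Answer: 15687312001/251001 ≈ 62499.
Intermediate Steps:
(-250 + 1/501)² = (-125249/501)² = 15687312001/251001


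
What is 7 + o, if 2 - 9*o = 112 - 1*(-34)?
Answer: -9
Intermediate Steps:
o = -16 (o = 2/9 - (112 - 1*(-34))/9 = 2/9 - (112 + 34)/9 = 2/9 - 1/9*146 = 2/9 - 146/9 = -16)
7 + o = 7 - 16 = -9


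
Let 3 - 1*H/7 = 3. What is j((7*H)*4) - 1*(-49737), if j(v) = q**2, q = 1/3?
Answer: 447634/9 ≈ 49737.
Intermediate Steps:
H = 0 (H = 21 - 7*3 = 21 - 21 = 0)
q = 1/3 ≈ 0.33333
j(v) = 1/9 (j(v) = (1/3)**2 = 1/9)
j((7*H)*4) - 1*(-49737) = 1/9 - 1*(-49737) = 1/9 + 49737 = 447634/9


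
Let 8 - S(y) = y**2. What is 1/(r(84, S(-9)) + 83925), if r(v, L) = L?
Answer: 1/83852 ≈ 1.1926e-5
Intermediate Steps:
S(y) = 8 - y**2
1/(r(84, S(-9)) + 83925) = 1/((8 - 1*(-9)**2) + 83925) = 1/((8 - 1*81) + 83925) = 1/((8 - 81) + 83925) = 1/(-73 + 83925) = 1/83852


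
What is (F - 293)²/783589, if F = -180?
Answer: 5203/18223 ≈ 0.28552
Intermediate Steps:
(F - 293)²/783589 = (-180 - 293)²/783589 = (-473)²*(1/783589) = 223729*(1/783589) = 5203/18223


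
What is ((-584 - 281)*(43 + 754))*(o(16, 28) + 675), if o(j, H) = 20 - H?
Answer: -459833135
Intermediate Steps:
((-584 - 281)*(43 + 754))*(o(16, 28) + 675) = ((-584 - 281)*(43 + 754))*((20 - 1*28) + 675) = (-865*797)*((20 - 28) + 675) = -689405*(-8 + 675) = -689405*667 = -459833135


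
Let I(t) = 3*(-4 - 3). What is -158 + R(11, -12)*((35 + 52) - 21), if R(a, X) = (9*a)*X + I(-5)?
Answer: -79952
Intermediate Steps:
I(t) = -21 (I(t) = 3*(-7) = -21)
R(a, X) = -21 + 9*X*a (R(a, X) = (9*a)*X - 21 = 9*X*a - 21 = -21 + 9*X*a)
-158 + R(11, -12)*((35 + 52) - 21) = -158 + (-21 + 9*(-12)*11)*((35 + 52) - 21) = -158 + (-21 - 1188)*(87 - 21) = -158 - 1209*66 = -158 - 79794 = -79952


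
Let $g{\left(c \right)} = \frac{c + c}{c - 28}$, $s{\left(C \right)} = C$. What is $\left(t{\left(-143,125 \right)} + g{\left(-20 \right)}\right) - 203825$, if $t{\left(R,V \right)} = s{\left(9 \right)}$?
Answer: $- \frac{1222891}{6} \approx -2.0382 \cdot 10^{5}$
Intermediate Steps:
$t{\left(R,V \right)} = 9$
$g{\left(c \right)} = \frac{2 c}{-28 + c}$
$\left(t{\left(-143,125 \right)} + g{\left(-20 \right)}\right) - 203825 = \left(9 + 2 \left(-20\right) \frac{1}{-28 - 20}\right) - 203825 = \left(9 + 2 \left(-20\right) \frac{1}{-48}\right) - 203825 = \left(9 + 2 \left(-20\right) \left(- \frac{1}{48}\right)\right) - 203825 = \left(9 + \frac{5}{6}\right) - 203825 = \frac{59}{6} - 203825 = - \frac{1222891}{6}$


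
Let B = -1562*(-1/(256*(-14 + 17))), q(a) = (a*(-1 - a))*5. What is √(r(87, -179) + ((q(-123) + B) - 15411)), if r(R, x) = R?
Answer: I*√208170930/48 ≈ 300.59*I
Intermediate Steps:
q(a) = 5*a*(-1 - a)
B = 781/384 (B = -1562/(3*(-256)) = -1562/(-768) = -1562*(-1/768) = 781/384 ≈ 2.0339)
√(r(87, -179) + ((q(-123) + B) - 15411)) = √(87 + ((-5*(-123)*(1 - 123) + 781/384) - 15411)) = √(87 + ((-5*(-123)*(-122) + 781/384) - 15411)) = √(87 + ((-75030 + 781/384) - 15411)) = √(87 + (-28810739/384 - 15411)) = √(87 - 34728563/384) = √(-34695155/384) = I*√208170930/48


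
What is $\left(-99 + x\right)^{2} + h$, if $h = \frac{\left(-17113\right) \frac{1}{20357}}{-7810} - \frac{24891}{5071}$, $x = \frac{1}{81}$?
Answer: $\frac{4709558913871790083}{480878957733570} \approx 9793.6$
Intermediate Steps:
$x = \frac{1}{81} \approx 0.012346$
$h = - \frac{359753432677}{73293546370}$ ($h = \left(-17113\right) \frac{1}{20357} \left(- \frac{1}{7810}\right) - \frac{24891}{5071} = \left(- \frac{17113}{20357}\right) \left(- \frac{1}{7810}\right) - \frac{24891}{5071} = \frac{17113}{158988170} - \frac{24891}{5071} = - \frac{359753432677}{73293546370} \approx -4.9084$)
$\left(-99 + x\right)^{2} + h = \left(-99 + \frac{1}{81}\right)^{2} - \frac{359753432677}{73293546370} = \left(- \frac{8018}{81}\right)^{2} - \frac{359753432677}{73293546370} = \frac{64288324}{6561} - \frac{359753432677}{73293546370} = \frac{4709558913871790083}{480878957733570}$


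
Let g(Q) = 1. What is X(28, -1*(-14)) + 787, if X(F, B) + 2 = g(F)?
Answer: 786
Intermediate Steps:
X(F, B) = -1 (X(F, B) = -2 + 1 = -1)
X(28, -1*(-14)) + 787 = -1 + 787 = 786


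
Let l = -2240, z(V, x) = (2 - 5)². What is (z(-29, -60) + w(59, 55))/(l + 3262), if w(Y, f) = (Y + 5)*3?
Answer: 201/1022 ≈ 0.19667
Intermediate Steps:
w(Y, f) = 15 + 3*Y (w(Y, f) = (5 + Y)*3 = 15 + 3*Y)
z(V, x) = 9 (z(V, x) = (-3)² = 9)
(z(-29, -60) + w(59, 55))/(l + 3262) = (9 + (15 + 3*59))/(-2240 + 3262) = (9 + (15 + 177))/1022 = (9 + 192)*(1/1022) = 201*(1/1022) = 201/1022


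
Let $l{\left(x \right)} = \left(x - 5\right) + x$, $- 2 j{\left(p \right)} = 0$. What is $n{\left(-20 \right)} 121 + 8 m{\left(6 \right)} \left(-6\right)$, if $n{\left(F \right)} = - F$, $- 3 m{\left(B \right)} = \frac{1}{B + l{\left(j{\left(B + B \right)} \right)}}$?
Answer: $2436$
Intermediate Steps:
$j{\left(p \right)} = 0$ ($j{\left(p \right)} = \left(- \frac{1}{2}\right) 0 = 0$)
$l{\left(x \right)} = -5 + 2 x$ ($l{\left(x \right)} = \left(-5 + x\right) + x = -5 + 2 x$)
$m{\left(B \right)} = - \frac{1}{3 \left(-5 + B\right)}$ ($m{\left(B \right)} = - \frac{1}{3 \left(B + \left(-5 + 2 \cdot 0\right)\right)} = - \frac{1}{3 \left(B + \left(-5 + 0\right)\right)} = - \frac{1}{3 \left(B - 5\right)} = - \frac{1}{3 \left(-5 + B\right)}$)
$n{\left(-20 \right)} 121 + 8 m{\left(6 \right)} \left(-6\right) = \left(-1\right) \left(-20\right) 121 + 8 \left(- \frac{1}{-15 + 3 \cdot 6}\right) \left(-6\right) = 20 \cdot 121 + 8 \left(- \frac{1}{-15 + 18}\right) \left(-6\right) = 2420 + 8 \left(- \frac{1}{3}\right) \left(-6\right) = 2420 - -16 = 2420 + 16 = 2436$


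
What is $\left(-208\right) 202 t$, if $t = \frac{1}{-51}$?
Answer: $\frac{42016}{51} \approx 823.84$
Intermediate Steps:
$t = - \frac{1}{51} \approx -0.019608$
$\left(-208\right) 202 t = \left(-208\right) 202 \left(- \frac{1}{51}\right) = \left(-42016\right) \left(- \frac{1}{51}\right) = \frac{42016}{51}$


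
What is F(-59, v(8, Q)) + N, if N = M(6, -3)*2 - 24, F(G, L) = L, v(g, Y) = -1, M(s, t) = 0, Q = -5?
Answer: -25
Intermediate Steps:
N = -24 (N = 0*2 - 24 = 0 - 24 = -24)
F(-59, v(8, Q)) + N = -1 - 24 = -25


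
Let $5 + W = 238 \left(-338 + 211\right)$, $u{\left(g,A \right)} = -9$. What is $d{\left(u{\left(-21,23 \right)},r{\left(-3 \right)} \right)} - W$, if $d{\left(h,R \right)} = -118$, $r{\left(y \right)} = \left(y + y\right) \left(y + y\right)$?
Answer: $30113$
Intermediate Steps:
$W = -30231$ ($W = -5 + 238 \left(-338 + 211\right) = -5 + 238 \left(-127\right) = -5 - 30226 = -30231$)
$r{\left(y \right)} = 4 y^{2}$ ($r{\left(y \right)} = 2 y 2 y = 4 y^{2}$)
$d{\left(u{\left(-21,23 \right)},r{\left(-3 \right)} \right)} - W = -118 - -30231 = -118 + 30231 = 30113$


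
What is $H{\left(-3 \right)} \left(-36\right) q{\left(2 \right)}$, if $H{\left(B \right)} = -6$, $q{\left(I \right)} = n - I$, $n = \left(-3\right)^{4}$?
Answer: $17064$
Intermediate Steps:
$n = 81$
$q{\left(I \right)} = 81 - I$
$H{\left(-3 \right)} \left(-36\right) q{\left(2 \right)} = \left(-6\right) \left(-36\right) \left(81 - 2\right) = 216 \left(81 - 2\right) = 216 \cdot 79 = 17064$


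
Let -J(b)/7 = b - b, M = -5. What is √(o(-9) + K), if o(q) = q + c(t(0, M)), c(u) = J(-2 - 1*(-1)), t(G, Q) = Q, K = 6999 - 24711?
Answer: 3*I*√1969 ≈ 133.12*I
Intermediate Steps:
K = -17712
J(b) = 0 (J(b) = -7*(b - b) = -7*0 = 0)
c(u) = 0
o(q) = q (o(q) = q + 0 = q)
√(o(-9) + K) = √(-9 - 17712) = √(-17721) = 3*I*√1969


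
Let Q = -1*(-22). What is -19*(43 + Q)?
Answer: -1235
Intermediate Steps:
Q = 22
-19*(43 + Q) = -19*(43 + 22) = -19*65 = -1235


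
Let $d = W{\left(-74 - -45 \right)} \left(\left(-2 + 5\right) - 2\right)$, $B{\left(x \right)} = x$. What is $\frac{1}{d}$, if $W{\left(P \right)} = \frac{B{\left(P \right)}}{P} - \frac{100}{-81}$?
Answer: $\frac{81}{181} \approx 0.44751$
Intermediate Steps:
$W{\left(P \right)} = \frac{181}{81}$ ($W{\left(P \right)} = \frac{P}{P} - \frac{100}{-81} = 1 - - \frac{100}{81} = 1 + \frac{100}{81} = \frac{181}{81}$)
$d = \frac{181}{81}$ ($d = \frac{181 \left(\left(-2 + 5\right) - 2\right)}{81} = \frac{181 \left(3 - 2\right)}{81} = \frac{181}{81} \cdot 1 = \frac{181}{81} \approx 2.2346$)
$\frac{1}{d} = \frac{1}{\frac{181}{81}} = \frac{81}{181}$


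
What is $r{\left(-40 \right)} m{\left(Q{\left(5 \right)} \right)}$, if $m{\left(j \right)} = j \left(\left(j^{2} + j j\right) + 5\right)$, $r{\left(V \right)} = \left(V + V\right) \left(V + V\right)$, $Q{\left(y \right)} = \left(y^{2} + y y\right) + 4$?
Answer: $2017267200$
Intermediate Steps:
$Q{\left(y \right)} = 4 + 2 y^{2}$ ($Q{\left(y \right)} = \left(y^{2} + y^{2}\right) + 4 = 2 y^{2} + 4 = 4 + 2 y^{2}$)
$r{\left(V \right)} = 4 V^{2}$ ($r{\left(V \right)} = 2 V 2 V = 4 V^{2}$)
$m{\left(j \right)} = j \left(5 + 2 j^{2}\right)$ ($m{\left(j \right)} = j \left(\left(j^{2} + j^{2}\right) + 5\right) = j \left(2 j^{2} + 5\right) = j \left(5 + 2 j^{2}\right)$)
$r{\left(-40 \right)} m{\left(Q{\left(5 \right)} \right)} = 4 \left(-40\right)^{2} \left(4 + 2 \cdot 5^{2}\right) \left(5 + 2 \left(4 + 2 \cdot 5^{2}\right)^{2}\right) = 4 \cdot 1600 \left(4 + 2 \cdot 25\right) \left(5 + 2 \left(4 + 2 \cdot 25\right)^{2}\right) = 6400 \left(4 + 50\right) \left(5 + 2 \left(4 + 50\right)^{2}\right) = 6400 \cdot 54 \left(5 + 2 \cdot 54^{2}\right) = 6400 \cdot 54 \left(5 + 2 \cdot 2916\right) = 6400 \cdot 54 \left(5 + 5832\right) = 6400 \cdot 54 \cdot 5837 = 6400 \cdot 315198 = 2017267200$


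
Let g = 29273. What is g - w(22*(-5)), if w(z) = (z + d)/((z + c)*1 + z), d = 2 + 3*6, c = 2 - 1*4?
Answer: 1083086/37 ≈ 29273.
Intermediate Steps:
c = -2 (c = 2 - 4 = -2)
d = 20 (d = 2 + 18 = 20)
w(z) = (20 + z)/(-2 + 2*z) (w(z) = (z + 20)/((z - 2)*1 + z) = (20 + z)/((-2 + z)*1 + z) = (20 + z)/((-2 + z) + z) = (20 + z)/(-2 + 2*z))
g - w(22*(-5)) = 29273 - (20 + 22*(-5))/(2*(-1 + 22*(-5))) = 29273 - (20 - 110)/(2*(-1 - 110)) = 29273 - (-90)/(2*(-111)) = 29273 - (-1)*(-90)/(2*111) = 29273 - 1*15/37 = 29273 - 15/37 = 1083086/37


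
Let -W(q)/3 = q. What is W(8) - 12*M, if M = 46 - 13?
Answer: -420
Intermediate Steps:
W(q) = -3*q
M = 33
W(8) - 12*M = -3*8 - 12*33 = -24 - 396 = -420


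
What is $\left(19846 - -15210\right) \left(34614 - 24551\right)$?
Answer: $352768528$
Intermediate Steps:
$\left(19846 - -15210\right) \left(34614 - 24551\right) = \left(19846 + 15210\right) 10063 = 35056 \cdot 10063 = 352768528$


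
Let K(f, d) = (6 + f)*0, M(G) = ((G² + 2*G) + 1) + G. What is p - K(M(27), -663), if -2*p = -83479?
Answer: 83479/2 ≈ 41740.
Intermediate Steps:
M(G) = 1 + G² + 3*G (M(G) = (1 + G² + 2*G) + G = 1 + G² + 3*G)
K(f, d) = 0
p = 83479/2 (p = -½*(-83479) = 83479/2 ≈ 41740.)
p - K(M(27), -663) = 83479/2 - 1*0 = 83479/2 + 0 = 83479/2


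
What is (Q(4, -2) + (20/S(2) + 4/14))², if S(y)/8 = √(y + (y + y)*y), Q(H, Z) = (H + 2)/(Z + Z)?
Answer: 823/392 - 17*√10/28 ≈ 0.17954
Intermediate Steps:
Q(H, Z) = (2 + H)/(2*Z) (Q(H, Z) = (2 + H)/((2*Z)) = (2 + H)*(1/(2*Z)) = (2 + H)/(2*Z))
S(y) = 8*√(y + 2*y²) (S(y) = 8*√(y + (y + y)*y) = 8*√(y + (2*y)*y) = 8*√(y + 2*y²))
(Q(4, -2) + (20/S(2) + 4/14))² = ((½)*(2 + 4)/(-2) + (20/((8*√(2*(1 + 2*2)))) + 4/14))² = ((½)*(-½)*6 + (20/((8*√(2*(1 + 4)))) + 4*(1/14)))² = (-3/2 + (20/((8*√(2*5))) + 2/7))² = (-3/2 + (20/((8*√10)) + 2/7))² = (-3/2 + (20*(√10/80) + 2/7))² = (-3/2 + (√10/4 + 2/7))² = (-3/2 + (2/7 + √10/4))² = (-17/14 + √10/4)²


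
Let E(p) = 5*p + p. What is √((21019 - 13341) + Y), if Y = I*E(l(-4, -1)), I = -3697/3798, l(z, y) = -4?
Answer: √3085850946/633 ≈ 87.757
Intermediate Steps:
I = -3697/3798 (I = -3697*1/3798 = -3697/3798 ≈ -0.97341)
E(p) = 6*p
Y = 14788/633 (Y = -3697*(-4)/633 = -3697/3798*(-24) = 14788/633 ≈ 23.362)
√((21019 - 13341) + Y) = √((21019 - 13341) + 14788/633) = √(7678 + 14788/633) = √(4874962/633) = √3085850946/633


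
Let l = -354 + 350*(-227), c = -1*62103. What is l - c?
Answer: -17701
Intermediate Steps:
c = -62103
l = -79804 (l = -354 - 79450 = -79804)
l - c = -79804 - 1*(-62103) = -79804 + 62103 = -17701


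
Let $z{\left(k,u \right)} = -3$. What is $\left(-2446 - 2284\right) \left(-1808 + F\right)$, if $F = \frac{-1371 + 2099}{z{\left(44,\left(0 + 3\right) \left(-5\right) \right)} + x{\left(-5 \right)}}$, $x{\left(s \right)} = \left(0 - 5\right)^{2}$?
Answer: $8395320$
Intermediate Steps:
$x{\left(s \right)} = 25$ ($x{\left(s \right)} = \left(-5\right)^{2} = 25$)
$F = \frac{364}{11}$ ($F = \frac{-1371 + 2099}{-3 + 25} = \frac{728}{22} = 728 \cdot \frac{1}{22} = \frac{364}{11} \approx 33.091$)
$\left(-2446 - 2284\right) \left(-1808 + F\right) = \left(-2446 - 2284\right) \left(-1808 + \frac{364}{11}\right) = \left(-4730\right) \left(- \frac{19524}{11}\right) = 8395320$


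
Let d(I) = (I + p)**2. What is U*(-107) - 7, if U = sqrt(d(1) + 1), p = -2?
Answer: -7 - 107*sqrt(2) ≈ -158.32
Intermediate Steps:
d(I) = (-2 + I)**2 (d(I) = (I - 2)**2 = (-2 + I)**2)
U = sqrt(2) (U = sqrt((-2 + 1)**2 + 1) = sqrt((-1)**2 + 1) = sqrt(1 + 1) = sqrt(2) ≈ 1.4142)
U*(-107) - 7 = sqrt(2)*(-107) - 7 = -107*sqrt(2) - 7 = -7 - 107*sqrt(2)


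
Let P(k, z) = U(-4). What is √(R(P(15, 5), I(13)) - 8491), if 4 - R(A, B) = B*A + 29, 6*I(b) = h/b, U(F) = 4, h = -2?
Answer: 38*I*√8970/39 ≈ 92.282*I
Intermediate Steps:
I(b) = -1/(3*b) (I(b) = (-2/b)/6 = -1/(3*b))
P(k, z) = 4
R(A, B) = -25 - A*B (R(A, B) = 4 - (B*A + 29) = 4 - (A*B + 29) = 4 - (29 + A*B) = 4 + (-29 - A*B) = -25 - A*B)
√(R(P(15, 5), I(13)) - 8491) = √((-25 - 1*4*(-⅓/13)) - 8491) = √((-25 - 1*4*(-⅓*1/13)) - 8491) = √((-25 - 1*4*(-1/39)) - 8491) = √((-25 + 4/39) - 8491) = √(-971/39 - 8491) = √(-332120/39) = 38*I*√8970/39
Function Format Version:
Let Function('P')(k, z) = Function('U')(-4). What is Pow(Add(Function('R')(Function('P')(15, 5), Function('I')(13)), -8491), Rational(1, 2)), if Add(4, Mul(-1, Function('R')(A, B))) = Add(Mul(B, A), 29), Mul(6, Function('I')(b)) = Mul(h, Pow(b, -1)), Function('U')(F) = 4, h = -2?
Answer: Mul(Rational(38, 39), I, Pow(8970, Rational(1, 2))) ≈ Mul(92.282, I)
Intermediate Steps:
Function('I')(b) = Mul(Rational(-1, 3), Pow(b, -1)) (Function('I')(b) = Mul(Rational(1, 6), Mul(-2, Pow(b, -1))) = Mul(Rational(-1, 3), Pow(b, -1)))
Function('P')(k, z) = 4
Function('R')(A, B) = Add(-25, Mul(-1, A, B)) (Function('R')(A, B) = Add(4, Mul(-1, Add(Mul(B, A), 29))) = Add(4, Mul(-1, Add(Mul(A, B), 29))) = Add(4, Mul(-1, Add(29, Mul(A, B)))) = Add(4, Add(-29, Mul(-1, A, B))) = Add(-25, Mul(-1, A, B)))
Pow(Add(Function('R')(Function('P')(15, 5), Function('I')(13)), -8491), Rational(1, 2)) = Pow(Add(Add(-25, Mul(-1, 4, Mul(Rational(-1, 3), Pow(13, -1)))), -8491), Rational(1, 2)) = Pow(Add(Add(-25, Mul(-1, 4, Mul(Rational(-1, 3), Rational(1, 13)))), -8491), Rational(1, 2)) = Pow(Add(Add(-25, Mul(-1, 4, Rational(-1, 39))), -8491), Rational(1, 2)) = Pow(Add(Add(-25, Rational(4, 39)), -8491), Rational(1, 2)) = Pow(Add(Rational(-971, 39), -8491), Rational(1, 2)) = Pow(Rational(-332120, 39), Rational(1, 2)) = Mul(Rational(38, 39), I, Pow(8970, Rational(1, 2)))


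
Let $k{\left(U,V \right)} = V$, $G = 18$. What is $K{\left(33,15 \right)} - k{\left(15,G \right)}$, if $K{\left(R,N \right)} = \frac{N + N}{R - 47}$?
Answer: $- \frac{141}{7} \approx -20.143$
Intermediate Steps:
$K{\left(R,N \right)} = \frac{2 N}{-47 + R}$
$K{\left(33,15 \right)} - k{\left(15,G \right)} = 2 \cdot 15 \frac{1}{-47 + 33} - 18 = 2 \cdot 15 \frac{1}{-14} - 18 = 2 \cdot 15 \left(- \frac{1}{14}\right) - 18 = - \frac{15}{7} - 18 = - \frac{141}{7}$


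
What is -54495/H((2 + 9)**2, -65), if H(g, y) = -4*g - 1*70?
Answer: 54495/554 ≈ 98.366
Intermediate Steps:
H(g, y) = -70 - 4*g (H(g, y) = -4*g - 70 = -70 - 4*g)
-54495/H((2 + 9)**2, -65) = -54495/(-70 - 4*(2 + 9)**2) = -54495/(-70 - 4*11**2) = -54495/(-70 - 4*121) = -54495/(-70 - 484) = -54495/(-554) = -54495*(-1/554) = 54495/554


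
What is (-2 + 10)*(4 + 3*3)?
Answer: 104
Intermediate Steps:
(-2 + 10)*(4 + 3*3) = 8*(4 + 9) = 8*13 = 104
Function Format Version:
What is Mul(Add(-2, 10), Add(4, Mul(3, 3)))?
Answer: 104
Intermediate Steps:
Mul(Add(-2, 10), Add(4, Mul(3, 3))) = Mul(8, Add(4, 9)) = Mul(8, 13) = 104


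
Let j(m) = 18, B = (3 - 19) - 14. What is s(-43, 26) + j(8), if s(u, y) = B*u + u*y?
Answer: 190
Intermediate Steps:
B = -30 (B = -16 - 14 = -30)
s(u, y) = -30*u + u*y
s(-43, 26) + j(8) = -43*(-30 + 26) + 18 = -43*(-4) + 18 = 172 + 18 = 190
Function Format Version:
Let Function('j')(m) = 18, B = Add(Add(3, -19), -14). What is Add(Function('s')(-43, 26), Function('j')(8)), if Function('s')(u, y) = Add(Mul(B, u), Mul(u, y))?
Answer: 190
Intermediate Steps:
B = -30 (B = Add(-16, -14) = -30)
Function('s')(u, y) = Add(Mul(-30, u), Mul(u, y))
Add(Function('s')(-43, 26), Function('j')(8)) = Add(Mul(-43, Add(-30, 26)), 18) = Add(Mul(-43, -4), 18) = Add(172, 18) = 190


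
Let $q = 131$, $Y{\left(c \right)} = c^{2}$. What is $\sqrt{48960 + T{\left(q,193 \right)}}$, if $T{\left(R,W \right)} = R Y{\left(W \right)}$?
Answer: $\sqrt{4928579} \approx 2220.0$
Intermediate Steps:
$T{\left(R,W \right)} = R W^{2}$
$\sqrt{48960 + T{\left(q,193 \right)}} = \sqrt{48960 + 131 \cdot 193^{2}} = \sqrt{48960 + 131 \cdot 37249} = \sqrt{48960 + 4879619} = \sqrt{4928579}$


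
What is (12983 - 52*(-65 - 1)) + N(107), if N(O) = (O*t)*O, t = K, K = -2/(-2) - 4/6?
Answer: 60694/3 ≈ 20231.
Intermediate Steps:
K = 1/3 (K = -2*(-1/2) - 4*1/6 = 1 - 2/3 = 1/3 ≈ 0.33333)
t = 1/3 ≈ 0.33333
N(O) = O**2/3 (N(O) = (O*(1/3))*O = (O/3)*O = O**2/3)
(12983 - 52*(-65 - 1)) + N(107) = (12983 - 52*(-65 - 1)) + (1/3)*107**2 = (12983 - 52*(-66)) + (1/3)*11449 = (12983 + 3432) + 11449/3 = 16415 + 11449/3 = 60694/3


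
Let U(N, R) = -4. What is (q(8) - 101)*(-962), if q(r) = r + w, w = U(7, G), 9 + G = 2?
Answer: 93314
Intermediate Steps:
G = -7 (G = -9 + 2 = -7)
w = -4
q(r) = -4 + r (q(r) = r - 4 = -4 + r)
(q(8) - 101)*(-962) = ((-4 + 8) - 101)*(-962) = (4 - 101)*(-962) = -97*(-962) = 93314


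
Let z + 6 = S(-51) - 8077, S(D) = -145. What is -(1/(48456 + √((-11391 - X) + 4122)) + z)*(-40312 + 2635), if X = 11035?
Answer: 37677*(-65824*√286 + 398695967*I)/(8*(√286 - 6057*I)) ≈ -3.1001e+8 - 0.0019531*I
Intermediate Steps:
z = -8228 (z = -6 + (-145 - 8077) = -6 - 8222 = -8228)
-(1/(48456 + √((-11391 - X) + 4122)) + z)*(-40312 + 2635) = -(1/(48456 + √((-11391 - 1*11035) + 4122)) - 8228)*(-40312 + 2635) = -(1/(48456 + √((-11391 - 11035) + 4122)) - 8228)*(-37677) = -(1/(48456 + √(-22426 + 4122)) - 8228)*(-37677) = -(1/(48456 + √(-18304)) - 8228)*(-37677) = -(1/(48456 + 8*I*√286) - 8228)*(-37677) = -(-8228 + 1/(48456 + 8*I*√286))*(-37677) = -(310006356 - 37677/(48456 + 8*I*√286)) = -310006356 + 37677/(48456 + 8*I*√286)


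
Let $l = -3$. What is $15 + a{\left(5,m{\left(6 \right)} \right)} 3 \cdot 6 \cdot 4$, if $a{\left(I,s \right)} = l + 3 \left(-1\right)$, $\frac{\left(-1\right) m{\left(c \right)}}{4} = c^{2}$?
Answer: $-417$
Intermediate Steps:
$m{\left(c \right)} = - 4 c^{2}$
$a{\left(I,s \right)} = -6$ ($a{\left(I,s \right)} = -3 + 3 \left(-1\right) = -3 - 3 = -6$)
$15 + a{\left(5,m{\left(6 \right)} \right)} 3 \cdot 6 \cdot 4 = 15 - 6 \cdot 3 \cdot 6 \cdot 4 = 15 - 6 \cdot 18 \cdot 4 = 15 - 432 = -417$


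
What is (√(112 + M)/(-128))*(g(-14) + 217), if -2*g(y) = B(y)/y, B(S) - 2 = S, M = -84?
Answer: -379*√7/112 ≈ -8.9530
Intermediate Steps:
B(S) = 2 + S
g(y) = -(2 + y)/(2*y)
(√(112 + M)/(-128))*(g(-14) + 217) = (√(112 - 84)/(-128))*((½)*(-2 - 1*(-14))/(-14) + 217) = (√28*(-1/128))*((½)*(-1/14)*(-2 + 14) + 217) = ((2*√7)*(-1/128))*((½)*(-1/14)*12 + 217) = (-√7/64)*(-3/7 + 217) = -√7/64*(1516/7) = -379*√7/112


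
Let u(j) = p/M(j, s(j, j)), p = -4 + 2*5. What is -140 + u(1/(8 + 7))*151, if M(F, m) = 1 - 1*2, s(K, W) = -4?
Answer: -1046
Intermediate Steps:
p = 6 (p = -4 + 10 = 6)
M(F, m) = -1 (M(F, m) = 1 - 2 = -1)
u(j) = -6 (u(j) = 6/(-1) = 6*(-1) = -6)
-140 + u(1/(8 + 7))*151 = -140 - 6*151 = -140 - 906 = -1046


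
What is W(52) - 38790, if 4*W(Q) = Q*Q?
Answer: -38114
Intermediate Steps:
W(Q) = Q²/4 (W(Q) = (Q*Q)/4 = Q²/4)
W(52) - 38790 = (¼)*52² - 38790 = (¼)*2704 - 38790 = 676 - 38790 = -38114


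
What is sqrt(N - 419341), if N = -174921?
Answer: I*sqrt(594262) ≈ 770.88*I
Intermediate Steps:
sqrt(N - 419341) = sqrt(-174921 - 419341) = sqrt(-594262) = I*sqrt(594262)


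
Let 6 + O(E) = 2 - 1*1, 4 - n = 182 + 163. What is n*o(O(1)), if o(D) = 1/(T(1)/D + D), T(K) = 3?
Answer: 1705/28 ≈ 60.893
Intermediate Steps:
n = -341 (n = 4 - (182 + 163) = 4 - 1*345 = 4 - 345 = -341)
O(E) = -5 (O(E) = -6 + (2 - 1*1) = -6 + (2 - 1) = -6 + 1 = -5)
o(D) = 1/(D + 3/D) (o(D) = 1/(3/D + D) = 1/(D + 3/D))
n*o(O(1)) = -(-1705)/(3 + (-5)²) = -(-1705)/(3 + 25) = -(-1705)/28 = -341*(-5/28) = 1705/28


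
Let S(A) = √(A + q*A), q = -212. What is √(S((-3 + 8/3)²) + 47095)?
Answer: √(423855 + 3*I*√211)/3 ≈ 217.01 + 0.011156*I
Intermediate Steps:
S(A) = √211*√(-A) (S(A) = √(A - 212*A) = √(-211*A) = √211*√(-A))
√(S((-3 + 8/3)²) + 47095) = √(√211*√(-(-3 + 8/3)²) + 47095) = √(√211*√(-(-⅓)²) + 47095) = √(√211*√(-1*⅑) + 47095) = √(√211*√(-⅑) + 47095) = √(√211*(I/3) + 47095) = √(I*√211/3 + 47095) = √(47095 + I*√211/3)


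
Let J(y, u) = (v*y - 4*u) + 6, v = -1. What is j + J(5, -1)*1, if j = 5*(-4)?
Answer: -15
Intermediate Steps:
j = -20
J(y, u) = 6 - y - 4*u (J(y, u) = (-y - 4*u) + 6 = 6 - y - 4*u)
j + J(5, -1)*1 = -20 + (6 - 1*5 - 4*(-1))*1 = -20 + (6 - 5 + 4)*1 = -20 + 5*1 = -20 + 5 = -15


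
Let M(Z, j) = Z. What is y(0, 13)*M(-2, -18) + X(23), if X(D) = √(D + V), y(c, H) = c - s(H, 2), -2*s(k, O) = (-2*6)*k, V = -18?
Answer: 156 + √5 ≈ 158.24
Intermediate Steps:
s(k, O) = 6*k (s(k, O) = -(-2*6)*k/2 = -(-6)*k = 6*k)
y(c, H) = c - 6*H
X(D) = √(-18 + D) (X(D) = √(D - 18) = √(-18 + D))
y(0, 13)*M(-2, -18) + X(23) = (0 - 6*13)*(-2) + √(-18 + 23) = (0 - 78)*(-2) + √5 = -78*(-2) + √5 = 156 + √5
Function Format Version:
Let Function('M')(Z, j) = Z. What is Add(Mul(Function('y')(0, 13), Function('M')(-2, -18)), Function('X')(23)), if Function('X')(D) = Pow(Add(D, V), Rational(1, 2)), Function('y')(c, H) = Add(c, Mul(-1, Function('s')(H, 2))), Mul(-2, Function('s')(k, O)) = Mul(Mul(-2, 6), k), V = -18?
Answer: Add(156, Pow(5, Rational(1, 2))) ≈ 158.24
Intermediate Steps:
Function('s')(k, O) = Mul(6, k) (Function('s')(k, O) = Mul(Rational(-1, 2), Mul(Mul(-2, 6), k)) = Mul(Rational(-1, 2), Mul(-12, k)) = Mul(6, k))
Function('y')(c, H) = Add(c, Mul(-6, H)) (Function('y')(c, H) = Add(c, Mul(-1, Mul(6, H))) = Add(c, Mul(-6, H)))
Function('X')(D) = Pow(Add(-18, D), Rational(1, 2)) (Function('X')(D) = Pow(Add(D, -18), Rational(1, 2)) = Pow(Add(-18, D), Rational(1, 2)))
Add(Mul(Function('y')(0, 13), Function('M')(-2, -18)), Function('X')(23)) = Add(Mul(Add(0, Mul(-6, 13)), -2), Pow(Add(-18, 23), Rational(1, 2))) = Add(Mul(Add(0, -78), -2), Pow(5, Rational(1, 2))) = Add(Mul(-78, -2), Pow(5, Rational(1, 2))) = Add(156, Pow(5, Rational(1, 2)))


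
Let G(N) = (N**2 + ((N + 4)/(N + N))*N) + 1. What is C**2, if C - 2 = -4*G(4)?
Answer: 6724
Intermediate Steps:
G(N) = 3 + N**2 + N/2 (G(N) = (N**2 + ((4 + N)/((2*N)))*N) + 1 = (N**2 + ((4 + N)*(1/(2*N)))*N) + 1 = (N**2 + ((4 + N)/(2*N))*N) + 1 = (N**2 + (2 + N/2)) + 1 = (2 + N**2 + N/2) + 1 = 3 + N**2 + N/2)
C = -82 (C = 2 - 4*(3 + 4**2 + (1/2)*4) = 2 - 4*(3 + 16 + 2) = 2 - 4*21 = 2 - 84 = -82)
C**2 = (-82)**2 = 6724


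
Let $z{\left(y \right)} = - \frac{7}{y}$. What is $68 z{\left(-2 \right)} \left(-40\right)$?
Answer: $-9520$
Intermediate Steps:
$68 z{\left(-2 \right)} \left(-40\right) = 68 \left(- \frac{7}{-2}\right) \left(-40\right) = 68 \left(\left(-7\right) \left(- \frac{1}{2}\right)\right) \left(-40\right) = 68 \cdot \frac{7}{2} \left(-40\right) = 238 \left(-40\right) = -9520$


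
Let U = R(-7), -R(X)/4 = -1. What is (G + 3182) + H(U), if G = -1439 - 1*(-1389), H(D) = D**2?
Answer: 3148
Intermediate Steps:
R(X) = 4 (R(X) = -4*(-1) = 4)
U = 4
G = -50 (G = -1439 + 1389 = -50)
(G + 3182) + H(U) = (-50 + 3182) + 4**2 = 3132 + 16 = 3148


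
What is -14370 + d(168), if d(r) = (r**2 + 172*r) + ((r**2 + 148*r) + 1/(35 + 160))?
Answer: 18688411/195 ≈ 95838.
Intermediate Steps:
d(r) = 1/195 + 2*r**2 + 320*r (d(r) = (r**2 + 172*r) + ((r**2 + 148*r) + 1/195) = (r**2 + 172*r) + (1/195 + r**2 + 148*r) = 1/195 + 2*r**2 + 320*r)
-14370 + d(168) = -14370 + (1/195 + 2*168**2 + 320*168) = -14370 + (1/195 + 2*28224 + 53760) = -14370 + (1/195 + 56448 + 53760) = -14370 + 21490561/195 = 18688411/195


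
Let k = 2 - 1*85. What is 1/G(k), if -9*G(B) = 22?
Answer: -9/22 ≈ -0.40909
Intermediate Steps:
k = -83 (k = 2 - 85 = -83)
G(B) = -22/9 (G(B) = -1/9*22 = -22/9)
1/G(k) = 1/(-22/9) = -9/22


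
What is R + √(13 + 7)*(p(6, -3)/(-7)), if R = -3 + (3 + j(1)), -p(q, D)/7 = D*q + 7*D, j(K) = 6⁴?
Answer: 1296 - 78*√5 ≈ 1121.6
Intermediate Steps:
j(K) = 1296
p(q, D) = -49*D - 7*D*q (p(q, D) = -7*(D*q + 7*D) = -7*(7*D + D*q) = -49*D - 7*D*q)
R = 1296 (R = -3 + (3 + 1296) = -3 + 1299 = 1296)
R + √(13 + 7)*(p(6, -3)/(-7)) = 1296 + √(13 + 7)*(-7*(-3)*(7 + 6)/(-7)) = 1296 + √20*(-7*(-3)*13*(-⅐)) = 1296 + (2*√5)*(273*(-⅐)) = 1296 + (2*√5)*(-39) = 1296 - 78*√5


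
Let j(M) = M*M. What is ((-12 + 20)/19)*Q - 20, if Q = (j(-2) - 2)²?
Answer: -348/19 ≈ -18.316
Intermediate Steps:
j(M) = M²
Q = 4 (Q = ((-2)² - 2)² = (4 - 2)² = 2² = 4)
((-12 + 20)/19)*Q - 20 = ((-12 + 20)/19)*4 - 20 = (8*(1/19))*4 - 20 = (8/19)*4 - 20 = 32/19 - 20 = -348/19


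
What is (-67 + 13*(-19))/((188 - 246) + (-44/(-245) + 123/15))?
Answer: 76930/12157 ≈ 6.3280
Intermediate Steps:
(-67 + 13*(-19))/((188 - 246) + (-44/(-245) + 123/15)) = (-67 - 247)/(-58 + (-44*(-1/245) + 123*(1/15))) = -314/(-58 + (44/245 + 41/5)) = -314/(-58 + 2053/245) = -314/(-12157/245) = -314*(-245/12157) = 76930/12157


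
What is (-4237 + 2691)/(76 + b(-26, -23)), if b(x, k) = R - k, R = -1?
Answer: -773/49 ≈ -15.776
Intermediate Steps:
b(x, k) = -1 - k
(-4237 + 2691)/(76 + b(-26, -23)) = (-4237 + 2691)/(76 + (-1 - 1*(-23))) = -1546/(76 + (-1 + 23)) = -1546/(76 + 22) = -1546/98 = -1546*1/98 = -773/49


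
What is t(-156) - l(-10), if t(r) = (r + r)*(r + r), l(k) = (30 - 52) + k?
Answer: 97376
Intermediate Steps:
l(k) = -22 + k
t(r) = 4*r² (t(r) = (2*r)*(2*r) = 4*r²)
t(-156) - l(-10) = 4*(-156)² - (-22 - 10) = 4*24336 - 1*(-32) = 97344 + 32 = 97376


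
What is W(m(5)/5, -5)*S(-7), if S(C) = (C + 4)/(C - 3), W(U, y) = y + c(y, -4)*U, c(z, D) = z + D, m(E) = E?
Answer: -21/5 ≈ -4.2000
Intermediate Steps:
c(z, D) = D + z
W(U, y) = y + U*(-4 + y) (W(U, y) = y + (-4 + y)*U = y + U*(-4 + y))
S(C) = (4 + C)/(-3 + C)
W(m(5)/5, -5)*S(-7) = (-5 + (5/5)*(-4 - 5))*((4 - 7)/(-3 - 7)) = (-5 + (5*(⅕))*(-9))*(-3/(-10)) = (-5 + 1*(-9))*(-⅒*(-3)) = (-5 - 9)*(3/10) = -14*3/10 = -21/5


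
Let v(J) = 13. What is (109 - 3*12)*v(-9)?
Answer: 949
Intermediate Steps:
(109 - 3*12)*v(-9) = (109 - 3*12)*13 = (109 - 36)*13 = 73*13 = 949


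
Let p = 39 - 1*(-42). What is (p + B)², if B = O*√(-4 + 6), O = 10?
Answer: 6761 + 1620*√2 ≈ 9052.0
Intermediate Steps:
B = 10*√2 (B = 10*√(-4 + 6) = 10*√2 ≈ 14.142)
p = 81 (p = 39 + 42 = 81)
(p + B)² = (81 + 10*√2)²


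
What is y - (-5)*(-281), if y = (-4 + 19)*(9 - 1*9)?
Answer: -1405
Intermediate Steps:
y = 0 (y = 15*(9 - 9) = 15*0 = 0)
y - (-5)*(-281) = 0 - (-5)*(-281) = 0 - 1*1405 = 0 - 1405 = -1405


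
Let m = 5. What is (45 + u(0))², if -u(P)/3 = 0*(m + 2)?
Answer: 2025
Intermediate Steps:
u(P) = 0 (u(P) = -0*(5 + 2) = -0*7 = -3*0 = 0)
(45 + u(0))² = (45 + 0)² = 45² = 2025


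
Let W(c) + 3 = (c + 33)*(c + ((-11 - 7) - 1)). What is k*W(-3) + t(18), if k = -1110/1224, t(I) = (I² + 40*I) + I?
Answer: 6653/4 ≈ 1663.3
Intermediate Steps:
t(I) = I² + 41*I
k = -185/204 (k = -1110*1/1224 = -185/204 ≈ -0.90686)
W(c) = -3 + (-19 + c)*(33 + c) (W(c) = -3 + (c + 33)*(c + ((-11 - 7) - 1)) = -3 + (33 + c)*(c + (-18 - 1)) = -3 + (33 + c)*(c - 19) = -3 + (33 + c)*(-19 + c) = -3 + (-19 + c)*(33 + c))
k*W(-3) + t(18) = -185*(-630 + (-3)² + 14*(-3))/204 + 18*(41 + 18) = -185*(-630 + 9 - 42)/204 + 18*59 = -185/204*(-663) + 1062 = 2405/4 + 1062 = 6653/4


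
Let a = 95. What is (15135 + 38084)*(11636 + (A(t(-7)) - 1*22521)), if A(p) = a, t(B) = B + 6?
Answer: -574233010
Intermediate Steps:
t(B) = 6 + B
A(p) = 95
(15135 + 38084)*(11636 + (A(t(-7)) - 1*22521)) = (15135 + 38084)*(11636 + (95 - 1*22521)) = 53219*(11636 + (95 - 22521)) = 53219*(11636 - 22426) = 53219*(-10790) = -574233010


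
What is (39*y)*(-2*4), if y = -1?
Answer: 312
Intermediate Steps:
(39*y)*(-2*4) = (39*(-1))*(-2*4) = -39*(-8) = 312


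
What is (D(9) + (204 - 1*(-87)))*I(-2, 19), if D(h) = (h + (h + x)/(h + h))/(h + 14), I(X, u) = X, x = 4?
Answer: -120649/207 ≈ -582.85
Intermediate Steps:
D(h) = (h + (4 + h)/(2*h))/(14 + h) (D(h) = (h + (h + 4)/(h + h))/(h + 14) = (h + (4 + h)/((2*h)))/(14 + h) = (h + (4 + h)*(1/(2*h)))/(14 + h) = (h + (4 + h)/(2*h))/(14 + h))
(D(9) + (204 - 1*(-87)))*I(-2, 19) = ((2 + 9² + (½)*9)/(9*(14 + 9)) + (204 - 1*(-87)))*(-2) = ((⅑)*(2 + 81 + 9/2)/23 + (204 + 87))*(-2) = ((⅑)*(1/23)*(175/2) + 291)*(-2) = (175/414 + 291)*(-2) = (120649/414)*(-2) = -120649/207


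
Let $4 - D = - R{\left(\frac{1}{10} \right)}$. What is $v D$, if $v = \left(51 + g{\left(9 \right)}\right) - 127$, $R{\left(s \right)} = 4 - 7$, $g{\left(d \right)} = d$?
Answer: $-67$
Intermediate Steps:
$R{\left(s \right)} = -3$ ($R{\left(s \right)} = 4 - 7 = -3$)
$D = 1$ ($D = 4 - \left(-1\right) \left(-3\right) = 4 - 3 = 1$)
$v = -67$ ($v = \left(51 + 9\right) - 127 = 60 - 127 = -67$)
$v D = \left(-67\right) 1 = -67$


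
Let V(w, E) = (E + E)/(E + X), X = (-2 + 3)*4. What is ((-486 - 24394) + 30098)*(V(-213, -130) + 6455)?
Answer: 2122656310/63 ≈ 3.3693e+7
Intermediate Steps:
X = 4 (X = 1*4 = 4)
V(w, E) = 2*E/(4 + E) (V(w, E) = (E + E)/(E + 4) = (2*E)/(4 + E) = 2*E/(4 + E))
((-486 - 24394) + 30098)*(V(-213, -130) + 6455) = ((-486 - 24394) + 30098)*(2*(-130)/(4 - 130) + 6455) = (-24880 + 30098)*(2*(-130)/(-126) + 6455) = 5218*(2*(-130)*(-1/126) + 6455) = 5218*(130/63 + 6455) = 5218*(406795/63) = 2122656310/63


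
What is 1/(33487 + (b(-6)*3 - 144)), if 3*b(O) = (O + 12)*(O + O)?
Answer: 1/33271 ≈ 3.0056e-5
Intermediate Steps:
b(O) = 2*O*(12 + O)/3 (b(O) = ((O + 12)*(O + O))/3 = ((12 + O)*(2*O))/3 = (2*O*(12 + O))/3 = 2*O*(12 + O)/3)
1/(33487 + (b(-6)*3 - 144)) = 1/(33487 + (((⅔)*(-6)*(12 - 6))*3 - 144)) = 1/(33487 + (((⅔)*(-6)*6)*3 - 144)) = 1/(33487 + (-24*3 - 144)) = 1/(33487 + (-72 - 144)) = 1/(33487 - 216) = 1/33271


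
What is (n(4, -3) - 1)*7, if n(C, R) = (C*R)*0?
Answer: -7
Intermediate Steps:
n(C, R) = 0
(n(4, -3) - 1)*7 = (0 - 1)*7 = -1*7 = -7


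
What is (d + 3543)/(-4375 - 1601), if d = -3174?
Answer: -41/664 ≈ -0.061747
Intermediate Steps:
(d + 3543)/(-4375 - 1601) = (-3174 + 3543)/(-4375 - 1601) = 369/(-5976) = 369*(-1/5976) = -41/664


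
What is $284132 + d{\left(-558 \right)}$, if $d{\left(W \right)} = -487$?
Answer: $283645$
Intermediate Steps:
$284132 + d{\left(-558 \right)} = 284132 - 487 = 283645$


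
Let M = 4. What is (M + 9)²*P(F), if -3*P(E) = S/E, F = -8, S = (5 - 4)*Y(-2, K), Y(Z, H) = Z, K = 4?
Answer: -169/12 ≈ -14.083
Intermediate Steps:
S = -2 (S = (5 - 4)*(-2) = 1*(-2) = -2)
P(E) = 2/(3*E) (P(E) = -(-2)/(3*E) = 2/(3*E))
(M + 9)²*P(F) = (4 + 9)²*((⅔)/(-8)) = 13²*((⅔)*(-⅛)) = 169*(-1/12) = -169/12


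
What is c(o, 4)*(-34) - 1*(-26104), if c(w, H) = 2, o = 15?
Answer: 26036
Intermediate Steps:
c(o, 4)*(-34) - 1*(-26104) = 2*(-34) - 1*(-26104) = -68 + 26104 = 26036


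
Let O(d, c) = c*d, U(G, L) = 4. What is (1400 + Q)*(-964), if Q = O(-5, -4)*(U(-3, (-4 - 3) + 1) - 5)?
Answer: -1330320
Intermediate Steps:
Q = -20 (Q = (-4*(-5))*(4 - 5) = 20*(-1) = -20)
(1400 + Q)*(-964) = (1400 - 20)*(-964) = 1380*(-964) = -1330320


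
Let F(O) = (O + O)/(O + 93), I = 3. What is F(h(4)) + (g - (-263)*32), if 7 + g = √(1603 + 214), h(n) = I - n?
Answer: 386813/46 + √1817 ≈ 8451.6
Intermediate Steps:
h(n) = 3 - n
F(O) = 2*O/(93 + O) (F(O) = (2*O)/(93 + O) = 2*O/(93 + O))
g = -7 + √1817 (g = -7 + √(1603 + 214) = -7 + √1817 ≈ 35.626)
F(h(4)) + (g - (-263)*32) = 2*(3 - 1*4)/(93 + (3 - 1*4)) + ((-7 + √1817) - (-263)*32) = 2*(3 - 4)/(93 + (3 - 4)) + ((-7 + √1817) - 1*(-8416)) = 2*(-1)/(93 - 1) + ((-7 + √1817) + 8416) = 2*(-1)/92 + (8409 + √1817) = 2*(-1)*(1/92) + (8409 + √1817) = -1/46 + (8409 + √1817) = 386813/46 + √1817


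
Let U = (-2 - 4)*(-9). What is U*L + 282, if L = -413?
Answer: -22020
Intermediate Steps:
U = 54 (U = -6*(-9) = 54)
U*L + 282 = 54*(-413) + 282 = -22302 + 282 = -22020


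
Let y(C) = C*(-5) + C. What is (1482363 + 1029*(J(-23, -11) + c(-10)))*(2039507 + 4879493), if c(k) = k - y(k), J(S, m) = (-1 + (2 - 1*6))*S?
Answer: 10719246912000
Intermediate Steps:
J(S, m) = -5*S (J(S, m) = (-1 + (2 - 6))*S = (-1 - 4)*S = -5*S)
y(C) = -4*C (y(C) = -5*C + C = -4*C)
c(k) = 5*k (c(k) = k - (-4)*k = k + 4*k = 5*k)
(1482363 + 1029*(J(-23, -11) + c(-10)))*(2039507 + 4879493) = (1482363 + 1029*(-5*(-23) + 5*(-10)))*(2039507 + 4879493) = (1482363 + 1029*(115 - 50))*6919000 = (1482363 + 1029*65)*6919000 = (1482363 + 66885)*6919000 = 1549248*6919000 = 10719246912000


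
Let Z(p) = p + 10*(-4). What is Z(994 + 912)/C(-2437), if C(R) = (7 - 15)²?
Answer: 933/32 ≈ 29.156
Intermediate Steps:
Z(p) = -40 + p (Z(p) = p - 40 = -40 + p)
C(R) = 64 (C(R) = (-8)² = 64)
Z(994 + 912)/C(-2437) = (-40 + (994 + 912))/64 = (-40 + 1906)*(1/64) = 1866*(1/64) = 933/32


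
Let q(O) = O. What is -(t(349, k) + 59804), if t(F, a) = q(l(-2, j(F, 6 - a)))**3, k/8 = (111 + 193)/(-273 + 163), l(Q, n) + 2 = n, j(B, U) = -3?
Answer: -59679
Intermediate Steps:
l(Q, n) = -2 + n
k = -1216/55 (k = 8*((111 + 193)/(-273 + 163)) = 8*(304/(-110)) = 8*(304*(-1/110)) = 8*(-152/55) = -1216/55 ≈ -22.109)
t(F, a) = -125 (t(F, a) = (-2 - 3)**3 = (-5)**3 = -125)
-(t(349, k) + 59804) = -(-125 + 59804) = -1*59679 = -59679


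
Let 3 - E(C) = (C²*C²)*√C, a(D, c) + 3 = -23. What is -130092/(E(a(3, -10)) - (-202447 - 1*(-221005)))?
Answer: 2413857060/5429847967001 - 59448921792*I*√26/5429847967001 ≈ 0.00044455 - 0.055827*I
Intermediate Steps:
a(D, c) = -26 (a(D, c) = -3 - 23 = -26)
E(C) = 3 - C^(9/2) (E(C) = 3 - C²*C²*√C = 3 - C⁴*√C = 3 - C^(9/2))
-130092/(E(a(3, -10)) - (-202447 - 1*(-221005))) = -130092/((3 - (-26)^(9/2)) - (-202447 - 1*(-221005))) = -130092/((3 - 456976*I*√26) - (-202447 + 221005)) = -130092/((3 - 456976*I*√26) - 1*18558) = -130092/((3 - 456976*I*√26) - 18558) = -130092/(-18555 - 456976*I*√26)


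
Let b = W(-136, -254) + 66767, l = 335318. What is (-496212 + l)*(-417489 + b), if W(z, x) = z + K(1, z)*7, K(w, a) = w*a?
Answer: 56604118140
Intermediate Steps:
K(w, a) = a*w
W(z, x) = 8*z (W(z, x) = z + (z*1)*7 = z + z*7 = z + 7*z = 8*z)
b = 65679 (b = 8*(-136) + 66767 = -1088 + 66767 = 65679)
(-496212 + l)*(-417489 + b) = (-496212 + 335318)*(-417489 + 65679) = -160894*(-351810) = 56604118140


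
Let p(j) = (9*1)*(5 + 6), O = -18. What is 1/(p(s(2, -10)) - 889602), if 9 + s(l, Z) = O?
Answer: -1/889503 ≈ -1.1242e-6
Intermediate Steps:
s(l, Z) = -27 (s(l, Z) = -9 - 18 = -27)
p(j) = 99 (p(j) = 9*11 = 99)
1/(p(s(2, -10)) - 889602) = 1/(99 - 889602) = 1/(-889503) = -1/889503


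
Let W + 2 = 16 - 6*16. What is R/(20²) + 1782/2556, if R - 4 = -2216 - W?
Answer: -13143/2840 ≈ -4.6278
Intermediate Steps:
W = -82 (W = -2 + (16 - 6*16) = -2 + (16 - 96) = -2 - 80 = -82)
R = -2130 (R = 4 + (-2216 - 1*(-82)) = 4 + (-2216 + 82) = 4 - 2134 = -2130)
R/(20²) + 1782/2556 = -2130/(20²) + 1782/2556 = -2130/400 + 1782*(1/2556) = -2130*1/400 + 99/142 = -213/40 + 99/142 = -13143/2840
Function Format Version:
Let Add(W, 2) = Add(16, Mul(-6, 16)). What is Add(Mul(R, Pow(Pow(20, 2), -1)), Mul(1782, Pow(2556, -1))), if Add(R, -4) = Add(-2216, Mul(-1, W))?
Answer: Rational(-13143, 2840) ≈ -4.6278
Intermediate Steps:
W = -82 (W = Add(-2, Add(16, Mul(-6, 16))) = Add(-2, Add(16, -96)) = Add(-2, -80) = -82)
R = -2130 (R = Add(4, Add(-2216, Mul(-1, -82))) = Add(4, Add(-2216, 82)) = Add(4, -2134) = -2130)
Add(Mul(R, Pow(Pow(20, 2), -1)), Mul(1782, Pow(2556, -1))) = Add(Mul(-2130, Pow(Pow(20, 2), -1)), Mul(1782, Pow(2556, -1))) = Add(Mul(-2130, Pow(400, -1)), Mul(1782, Rational(1, 2556))) = Add(Mul(-2130, Rational(1, 400)), Rational(99, 142)) = Add(Rational(-213, 40), Rational(99, 142)) = Rational(-13143, 2840)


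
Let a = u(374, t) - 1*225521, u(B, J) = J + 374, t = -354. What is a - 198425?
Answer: -423926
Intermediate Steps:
u(B, J) = 374 + J
a = -225501 (a = (374 - 354) - 1*225521 = 20 - 225521 = -225501)
a - 198425 = -225501 - 198425 = -423926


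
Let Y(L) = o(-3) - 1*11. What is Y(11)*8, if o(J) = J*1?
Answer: -112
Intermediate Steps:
o(J) = J
Y(L) = -14 (Y(L) = -3 - 1*11 = -3 - 11 = -14)
Y(11)*8 = -14*8 = -112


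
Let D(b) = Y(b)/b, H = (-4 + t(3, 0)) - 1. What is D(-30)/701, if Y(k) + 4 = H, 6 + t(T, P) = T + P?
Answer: 2/3505 ≈ 0.00057061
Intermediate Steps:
t(T, P) = -6 + P + T (t(T, P) = -6 + (T + P) = -6 + (P + T) = -6 + P + T)
H = -8 (H = (-4 + (-6 + 0 + 3)) - 1 = (-4 - 3) - 1 = -7 - 1 = -8)
Y(k) = -12 (Y(k) = -4 - 8 = -12)
D(b) = -12/b
D(-30)/701 = -12/(-30)/701 = -12*(-1/30)*(1/701) = (2/5)*(1/701) = 2/3505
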